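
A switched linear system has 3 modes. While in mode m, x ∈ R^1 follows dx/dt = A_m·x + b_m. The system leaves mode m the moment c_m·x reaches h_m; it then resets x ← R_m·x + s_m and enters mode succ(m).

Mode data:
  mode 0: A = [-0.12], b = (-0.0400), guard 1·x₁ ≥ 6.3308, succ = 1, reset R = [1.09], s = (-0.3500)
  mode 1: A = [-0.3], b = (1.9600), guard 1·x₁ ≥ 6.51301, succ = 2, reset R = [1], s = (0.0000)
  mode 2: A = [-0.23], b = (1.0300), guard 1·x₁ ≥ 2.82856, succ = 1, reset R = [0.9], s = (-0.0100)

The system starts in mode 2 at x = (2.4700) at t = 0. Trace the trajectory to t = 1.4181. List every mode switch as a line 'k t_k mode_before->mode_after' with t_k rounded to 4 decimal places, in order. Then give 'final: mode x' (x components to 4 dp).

Mode 2: guard c·x = 2.8286 hit at Δt = 0.8551 (t = 0.8551), x⁻ = (2.8286) → reset → x⁺ = (2.5357), jump to mode 1
Mode 1: flow for 0.5630 to horizon, guard not reached → x = (3.1570)

1 0.8551 2->1
final: 1 3.1570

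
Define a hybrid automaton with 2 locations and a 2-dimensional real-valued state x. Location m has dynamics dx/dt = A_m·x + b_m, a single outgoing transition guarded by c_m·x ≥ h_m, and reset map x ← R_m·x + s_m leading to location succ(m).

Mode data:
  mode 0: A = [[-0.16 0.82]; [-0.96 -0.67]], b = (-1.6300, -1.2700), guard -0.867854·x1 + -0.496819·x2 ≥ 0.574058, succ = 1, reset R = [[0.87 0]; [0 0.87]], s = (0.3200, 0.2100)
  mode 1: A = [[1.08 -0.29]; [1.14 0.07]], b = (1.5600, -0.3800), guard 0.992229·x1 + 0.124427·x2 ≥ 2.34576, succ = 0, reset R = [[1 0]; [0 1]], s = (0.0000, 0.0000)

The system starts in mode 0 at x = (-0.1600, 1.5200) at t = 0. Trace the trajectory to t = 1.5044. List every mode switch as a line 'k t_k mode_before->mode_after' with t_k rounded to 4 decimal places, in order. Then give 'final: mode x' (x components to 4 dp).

Mode 0: guard c·x = 0.5741 hit at Δt = 0.8251 (t = 0.8251), x⁻ = (-0.8732, 0.3698) → reset → x⁺ = (-0.4397, 0.5318), jump to mode 1
Mode 1: flow for 0.6793 to horizon, guard not reached → x = (0.5433, 0.2806)

1 0.8251 0->1
final: 1 0.5433 0.2806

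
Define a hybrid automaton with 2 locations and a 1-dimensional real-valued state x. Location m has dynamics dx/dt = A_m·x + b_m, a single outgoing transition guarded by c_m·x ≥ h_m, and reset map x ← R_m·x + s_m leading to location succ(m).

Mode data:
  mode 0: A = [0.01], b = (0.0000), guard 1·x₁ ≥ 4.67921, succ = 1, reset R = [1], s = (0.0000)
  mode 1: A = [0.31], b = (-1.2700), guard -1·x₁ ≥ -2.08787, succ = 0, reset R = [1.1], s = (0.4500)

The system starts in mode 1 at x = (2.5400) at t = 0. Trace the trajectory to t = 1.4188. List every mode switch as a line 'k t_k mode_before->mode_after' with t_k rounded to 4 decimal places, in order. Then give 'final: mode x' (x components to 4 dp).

Mode 1: guard c·x = -2.0879 hit at Δt = 0.8225 (t = 0.8225), x⁻ = (2.0879) → reset → x⁺ = (2.7467), jump to mode 0
Mode 0: flow for 0.5963 to horizon, guard not reached → x = (2.7631)

1 0.8225 1->0
final: 0 2.7631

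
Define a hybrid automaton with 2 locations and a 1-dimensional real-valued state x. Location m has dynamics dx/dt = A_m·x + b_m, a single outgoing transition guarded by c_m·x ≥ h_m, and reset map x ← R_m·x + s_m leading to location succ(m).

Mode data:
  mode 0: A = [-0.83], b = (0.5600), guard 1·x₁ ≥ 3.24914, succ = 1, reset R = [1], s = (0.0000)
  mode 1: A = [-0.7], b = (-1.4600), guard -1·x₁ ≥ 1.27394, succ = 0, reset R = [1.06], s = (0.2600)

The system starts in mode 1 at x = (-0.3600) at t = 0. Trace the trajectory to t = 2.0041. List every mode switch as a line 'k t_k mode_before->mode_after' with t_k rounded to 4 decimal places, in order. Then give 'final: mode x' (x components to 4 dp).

1 1.0774 1->0
final: 0 -0.1432

Mode 1: guard c·x = 1.2739 hit at Δt = 1.0774 (t = 1.0774), x⁻ = (-1.2739) → reset → x⁺ = (-1.0904), jump to mode 0
Mode 0: flow for 0.9267 to horizon, guard not reached → x = (-0.1432)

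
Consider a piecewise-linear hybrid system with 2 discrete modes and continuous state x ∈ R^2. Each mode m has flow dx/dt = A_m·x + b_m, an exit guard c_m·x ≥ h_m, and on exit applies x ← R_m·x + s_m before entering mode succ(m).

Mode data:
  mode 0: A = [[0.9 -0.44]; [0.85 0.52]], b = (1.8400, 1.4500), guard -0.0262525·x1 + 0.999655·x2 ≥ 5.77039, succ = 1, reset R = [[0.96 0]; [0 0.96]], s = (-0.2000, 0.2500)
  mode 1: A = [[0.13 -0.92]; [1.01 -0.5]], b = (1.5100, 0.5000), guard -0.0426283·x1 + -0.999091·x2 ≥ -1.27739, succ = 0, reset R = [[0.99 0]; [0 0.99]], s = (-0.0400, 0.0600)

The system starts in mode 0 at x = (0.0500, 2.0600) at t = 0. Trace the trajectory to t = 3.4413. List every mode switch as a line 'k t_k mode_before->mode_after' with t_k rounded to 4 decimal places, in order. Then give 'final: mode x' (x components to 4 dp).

Mode 0: guard c·x = 5.7704 hit at Δt = 0.9935 (t = 0.9935), x⁻ = (0.6398, 5.7892) → reset → x⁺ = (0.4142, 5.8076), jump to mode 1
Mode 1: guard c·x = -1.2774 hit at Δt = 1.4766 (t = 2.4701), x⁻ = (-2.7120, 1.3943) → reset → x⁺ = (-2.7248, 1.4403), jump to mode 0
Mode 0: flow for 0.9712 to horizon, guard not reached → x = (-4.4964, 0.5246)

1 0.9935 0->1
2 2.4701 1->0
final: 0 -4.4964 0.5246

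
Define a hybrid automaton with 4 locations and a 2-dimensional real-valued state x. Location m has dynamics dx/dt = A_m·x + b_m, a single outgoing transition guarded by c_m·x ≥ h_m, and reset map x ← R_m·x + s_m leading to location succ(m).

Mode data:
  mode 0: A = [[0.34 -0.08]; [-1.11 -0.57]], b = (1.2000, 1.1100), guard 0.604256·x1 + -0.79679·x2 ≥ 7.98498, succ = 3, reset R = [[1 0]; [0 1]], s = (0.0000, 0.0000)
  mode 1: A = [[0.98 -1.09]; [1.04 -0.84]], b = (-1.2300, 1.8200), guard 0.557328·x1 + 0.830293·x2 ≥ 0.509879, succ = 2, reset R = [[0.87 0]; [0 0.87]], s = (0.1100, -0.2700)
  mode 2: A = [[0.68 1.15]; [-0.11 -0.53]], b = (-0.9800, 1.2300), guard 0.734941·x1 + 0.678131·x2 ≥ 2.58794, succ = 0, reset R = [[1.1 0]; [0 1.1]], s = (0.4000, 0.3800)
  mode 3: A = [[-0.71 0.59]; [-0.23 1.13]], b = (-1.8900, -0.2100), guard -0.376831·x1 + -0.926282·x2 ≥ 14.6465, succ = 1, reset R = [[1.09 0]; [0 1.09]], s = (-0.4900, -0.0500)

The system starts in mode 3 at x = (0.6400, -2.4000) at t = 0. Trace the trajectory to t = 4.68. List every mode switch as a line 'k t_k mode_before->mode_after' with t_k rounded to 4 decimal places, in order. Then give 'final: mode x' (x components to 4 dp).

1 1.5613 3->1
2 3.0755 1->2
3 4.2544 2->0
final: 0 6.1227 -2.0116

Mode 3: guard c·x = 14.6465 hit at Δt = 1.5613 (t = 1.5613), x⁻ = (-5.7732, -13.4635) → reset → x⁺ = (-6.7827, -14.7252), jump to mode 1
Mode 1: guard c·x = 0.5099 hit at Δt = 1.5142 (t = 3.0755), x⁻ = (4.3691, -2.3186) → reset → x⁺ = (3.9111, -2.2872), jump to mode 2
Mode 2: guard c·x = 2.5879 hit at Δt = 1.1789 (t = 4.2544), x⁻ = (3.9899, -0.5078) → reset → x⁺ = (4.7889, -0.1786), jump to mode 0
Mode 0: flow for 0.4256 to horizon, guard not reached → x = (6.1227, -2.0116)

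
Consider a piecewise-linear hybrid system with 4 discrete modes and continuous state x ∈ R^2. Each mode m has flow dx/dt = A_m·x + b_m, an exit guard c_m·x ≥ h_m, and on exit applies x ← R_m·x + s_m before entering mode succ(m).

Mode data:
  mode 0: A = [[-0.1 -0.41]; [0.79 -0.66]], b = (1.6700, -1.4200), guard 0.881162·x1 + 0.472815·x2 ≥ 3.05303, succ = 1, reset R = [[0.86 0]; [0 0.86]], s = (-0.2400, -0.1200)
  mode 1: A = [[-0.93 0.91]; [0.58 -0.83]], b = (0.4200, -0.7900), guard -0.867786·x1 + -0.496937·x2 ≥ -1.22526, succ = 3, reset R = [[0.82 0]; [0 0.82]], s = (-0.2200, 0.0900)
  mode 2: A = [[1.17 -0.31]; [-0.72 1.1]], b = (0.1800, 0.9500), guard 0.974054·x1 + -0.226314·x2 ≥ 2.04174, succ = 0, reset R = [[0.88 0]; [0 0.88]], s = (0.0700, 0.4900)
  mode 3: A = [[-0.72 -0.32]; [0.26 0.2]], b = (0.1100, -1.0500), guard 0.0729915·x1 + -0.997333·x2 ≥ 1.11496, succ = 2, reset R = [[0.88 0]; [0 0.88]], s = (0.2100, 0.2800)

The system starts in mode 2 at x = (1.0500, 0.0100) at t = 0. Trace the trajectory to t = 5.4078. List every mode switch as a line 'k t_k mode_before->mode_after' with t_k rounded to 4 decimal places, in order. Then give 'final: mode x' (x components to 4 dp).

Mode 2: guard c·x = 2.0417 hit at Δt = 0.5308 (t = 0.5308), x⁻ = (2.0829, -0.0567) → reset → x⁺ = (1.9030, 0.4401), jump to mode 0
Mode 0: guard c·x = 3.0530 hit at Δt = 0.9853 (t = 1.5161), x⁻ = (3.0999, 0.6800) → reset → x⁺ = (2.4259, 0.4648), jump to mode 1
Mode 1: guard c·x = -1.2253 hit at Δt = 1.4423 (t = 2.9584), x⁻ = (1.2563, 0.2718) → reset → x⁺ = (0.8102, 0.3129), jump to mode 3
Mode 3: guard c·x = 1.1150 hit at Δt = 1.4421 (t = 4.4005), x⁻ = (0.5178, -1.0800) → reset → x⁺ = (0.6657, -0.6704), jump to mode 2
Mode 2: guard c·x = 2.0417 hit at Δt = 0.6369 (t = 5.0373), x⁻ = (1.8166, -1.2030) → reset → x⁺ = (1.6686, -0.5687), jump to mode 0
Mode 0: flow for 0.3705 to horizon, guard not reached → x = (2.2887, -0.3939)

1 0.5308 2->0
2 1.5161 0->1
3 2.9584 1->3
4 4.4005 3->2
5 5.0373 2->0
final: 0 2.2887 -0.3939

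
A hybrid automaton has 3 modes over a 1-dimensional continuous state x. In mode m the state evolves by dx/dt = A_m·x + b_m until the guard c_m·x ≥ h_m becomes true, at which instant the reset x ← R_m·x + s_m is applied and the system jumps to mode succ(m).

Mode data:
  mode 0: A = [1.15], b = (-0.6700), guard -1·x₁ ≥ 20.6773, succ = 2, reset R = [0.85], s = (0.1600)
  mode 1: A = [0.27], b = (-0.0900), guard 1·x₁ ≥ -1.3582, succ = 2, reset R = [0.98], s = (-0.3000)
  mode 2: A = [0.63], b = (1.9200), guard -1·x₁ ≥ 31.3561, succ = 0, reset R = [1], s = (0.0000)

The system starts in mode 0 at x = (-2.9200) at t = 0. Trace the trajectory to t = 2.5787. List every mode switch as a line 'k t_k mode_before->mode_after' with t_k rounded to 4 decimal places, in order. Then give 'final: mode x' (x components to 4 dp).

Mode 0: guard c·x = 20.6773 hit at Δt = 1.5681 (t = 1.5681), x⁻ = (-20.6773) → reset → x⁺ = (-17.4157), jump to mode 2
Mode 2: flow for 1.0106 to horizon, guard not reached → x = (-30.2060)

1 1.5681 0->2
final: 2 -30.2060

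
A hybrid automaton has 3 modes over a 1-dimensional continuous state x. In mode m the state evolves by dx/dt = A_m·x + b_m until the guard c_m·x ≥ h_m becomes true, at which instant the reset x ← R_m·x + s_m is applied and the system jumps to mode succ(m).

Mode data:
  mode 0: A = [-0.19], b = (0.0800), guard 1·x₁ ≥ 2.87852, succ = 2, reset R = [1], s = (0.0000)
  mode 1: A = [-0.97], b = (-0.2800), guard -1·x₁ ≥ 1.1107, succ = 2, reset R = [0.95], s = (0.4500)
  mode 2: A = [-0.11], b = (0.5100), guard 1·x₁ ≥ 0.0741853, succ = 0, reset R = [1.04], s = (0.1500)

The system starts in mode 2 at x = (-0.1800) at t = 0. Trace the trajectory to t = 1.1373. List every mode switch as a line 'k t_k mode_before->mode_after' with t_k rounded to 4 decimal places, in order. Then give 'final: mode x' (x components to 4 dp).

Mode 2: guard c·x = 0.0742 hit at Δt = 0.4929 (t = 0.4929), x⁻ = (0.0742) → reset → x⁺ = (0.2272), jump to mode 0
Mode 0: flow for 0.6444 to horizon, guard not reached → x = (0.2495)

1 0.4929 2->0
final: 0 0.2495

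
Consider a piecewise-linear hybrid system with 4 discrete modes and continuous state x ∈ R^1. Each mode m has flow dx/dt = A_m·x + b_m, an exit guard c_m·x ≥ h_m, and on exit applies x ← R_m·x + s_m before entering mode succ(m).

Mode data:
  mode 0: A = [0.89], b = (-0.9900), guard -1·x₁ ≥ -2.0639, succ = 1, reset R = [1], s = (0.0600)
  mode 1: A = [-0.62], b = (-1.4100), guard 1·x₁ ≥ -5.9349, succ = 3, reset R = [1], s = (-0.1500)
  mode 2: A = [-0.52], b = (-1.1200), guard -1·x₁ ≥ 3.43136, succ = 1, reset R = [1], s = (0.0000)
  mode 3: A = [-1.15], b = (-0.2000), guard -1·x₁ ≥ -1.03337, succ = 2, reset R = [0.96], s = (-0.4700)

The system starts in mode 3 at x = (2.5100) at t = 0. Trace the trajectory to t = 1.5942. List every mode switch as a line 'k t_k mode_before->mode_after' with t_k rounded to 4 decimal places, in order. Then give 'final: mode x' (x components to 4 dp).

1 0.6947 3->2
final: 2 -0.4776

Mode 3: guard c·x = -1.0334 hit at Δt = 0.6947 (t = 0.6947), x⁻ = (1.0334) → reset → x⁺ = (0.5220), jump to mode 2
Mode 2: flow for 0.8995 to horizon, guard not reached → x = (-0.4776)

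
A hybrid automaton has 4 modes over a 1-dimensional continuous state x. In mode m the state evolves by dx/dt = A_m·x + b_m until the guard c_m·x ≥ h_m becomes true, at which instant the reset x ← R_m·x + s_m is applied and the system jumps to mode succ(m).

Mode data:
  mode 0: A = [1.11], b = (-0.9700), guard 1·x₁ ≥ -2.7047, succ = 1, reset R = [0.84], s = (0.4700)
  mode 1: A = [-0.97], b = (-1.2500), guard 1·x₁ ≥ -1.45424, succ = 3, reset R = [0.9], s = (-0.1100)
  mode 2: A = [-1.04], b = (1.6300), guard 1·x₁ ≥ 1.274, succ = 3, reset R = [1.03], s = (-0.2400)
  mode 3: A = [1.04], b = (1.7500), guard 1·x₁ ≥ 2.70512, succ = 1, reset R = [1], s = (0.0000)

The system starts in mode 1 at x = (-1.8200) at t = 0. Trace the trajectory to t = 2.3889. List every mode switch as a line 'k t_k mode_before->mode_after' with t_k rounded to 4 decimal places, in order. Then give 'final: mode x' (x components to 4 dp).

Mode 1: guard c·x = -1.4542 hit at Δt = 1.2020 (t = 1.2020), x⁻ = (-1.4542) → reset → x⁺ = (-1.4188), jump to mode 3
Mode 3: flow for 1.1869 to horizon, guard not reached → x = (-0.7760)

1 1.2020 1->3
final: 3 -0.7760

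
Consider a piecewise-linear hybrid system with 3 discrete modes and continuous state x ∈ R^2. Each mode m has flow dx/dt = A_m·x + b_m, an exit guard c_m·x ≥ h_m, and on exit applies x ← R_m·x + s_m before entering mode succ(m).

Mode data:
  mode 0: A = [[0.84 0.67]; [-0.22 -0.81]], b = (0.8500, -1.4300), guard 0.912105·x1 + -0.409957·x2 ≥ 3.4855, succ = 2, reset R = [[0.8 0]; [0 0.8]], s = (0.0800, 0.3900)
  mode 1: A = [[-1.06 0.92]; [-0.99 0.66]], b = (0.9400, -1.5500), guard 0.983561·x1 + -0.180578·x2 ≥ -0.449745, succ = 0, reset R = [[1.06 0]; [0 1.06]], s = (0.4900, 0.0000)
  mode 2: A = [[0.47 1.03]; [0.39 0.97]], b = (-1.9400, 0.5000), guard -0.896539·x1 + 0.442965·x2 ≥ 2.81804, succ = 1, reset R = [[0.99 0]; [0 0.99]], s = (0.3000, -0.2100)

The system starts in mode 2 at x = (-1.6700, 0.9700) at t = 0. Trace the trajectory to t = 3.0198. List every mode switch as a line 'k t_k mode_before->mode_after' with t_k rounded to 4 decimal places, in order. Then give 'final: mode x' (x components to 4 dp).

Mode 2: guard c·x = 2.8180 hit at Δt = 0.4680 (t = 0.4680), x⁻ = (-2.4755, 1.3515) → reset → x⁺ = (-2.1507, 1.1280), jump to mode 1
Mode 1: guard c·x = -0.4497 hit at Δt = 0.5855 (t = 1.0535), x⁻ = (-0.2063, 1.3669) → reset → x⁺ = (0.2713, 1.4489), jump to mode 0
Mode 0: guard c·x = 3.4855 hit at Δt = 1.3220 (t = 2.3755), x⁻ = (3.3639, -1.0179) → reset → x⁺ = (2.7711, -0.4243), jump to mode 2
Mode 2: flow for 0.6443 to horizon, guard not reached → x = (2.2843, 0.5321)

1 0.4680 2->1
2 1.0535 1->0
3 2.3755 0->2
final: 2 2.2843 0.5321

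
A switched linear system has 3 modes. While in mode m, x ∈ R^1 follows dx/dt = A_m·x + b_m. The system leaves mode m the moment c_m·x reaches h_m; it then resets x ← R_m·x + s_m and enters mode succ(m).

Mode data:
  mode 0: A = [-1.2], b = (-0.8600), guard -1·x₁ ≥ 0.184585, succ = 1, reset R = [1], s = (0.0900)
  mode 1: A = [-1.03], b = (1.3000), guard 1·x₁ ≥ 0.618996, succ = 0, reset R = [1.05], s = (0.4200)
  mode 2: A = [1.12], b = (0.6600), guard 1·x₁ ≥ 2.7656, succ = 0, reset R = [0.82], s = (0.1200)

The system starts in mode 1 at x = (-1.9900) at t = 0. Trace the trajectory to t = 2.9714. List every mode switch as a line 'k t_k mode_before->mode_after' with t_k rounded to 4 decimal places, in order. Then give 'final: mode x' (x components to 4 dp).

Mode 1: guard c·x = 0.6190 hit at Δt = 1.5735 (t = 1.5735), x⁻ = (0.6190) → reset → x⁺ = (1.0699), jump to mode 0
Mode 0: guard c·x = 0.1846 hit at Δt = 1.0094 (t = 2.5829), x⁻ = (-0.1846) → reset → x⁺ = (-0.0946), jump to mode 1
Mode 1: flow for 0.3885 to horizon, guard not reached → x = (0.3528)

1 1.5735 1->0
2 2.5829 0->1
final: 1 0.3528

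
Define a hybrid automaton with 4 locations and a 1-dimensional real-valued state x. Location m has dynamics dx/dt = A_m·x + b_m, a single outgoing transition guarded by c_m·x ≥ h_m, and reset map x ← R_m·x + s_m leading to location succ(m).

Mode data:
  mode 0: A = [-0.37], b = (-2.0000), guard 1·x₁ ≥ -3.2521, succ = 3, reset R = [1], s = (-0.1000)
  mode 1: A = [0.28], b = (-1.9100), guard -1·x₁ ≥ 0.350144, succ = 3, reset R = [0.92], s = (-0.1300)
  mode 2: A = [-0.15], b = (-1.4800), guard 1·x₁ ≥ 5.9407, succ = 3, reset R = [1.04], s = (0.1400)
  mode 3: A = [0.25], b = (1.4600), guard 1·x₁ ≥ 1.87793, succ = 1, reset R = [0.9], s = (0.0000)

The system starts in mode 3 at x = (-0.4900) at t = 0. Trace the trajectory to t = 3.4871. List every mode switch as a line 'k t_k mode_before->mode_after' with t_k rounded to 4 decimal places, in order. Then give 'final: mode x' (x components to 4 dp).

Mode 3: guard c·x = 1.8779 hit at Δt = 1.4658 (t = 1.4658), x⁻ = (1.8779) → reset → x⁺ = (1.6901), jump to mode 1
Mode 1: guard c·x = 0.3501 hit at Δt = 1.1956 (t = 2.6614), x⁻ = (-0.3501) → reset → x⁺ = (-0.4521), jump to mode 3
Mode 3: flow for 0.8257 to horizon, guard not reached → x = (0.7832)

1 1.4658 3->1
2 2.6614 1->3
final: 3 0.7832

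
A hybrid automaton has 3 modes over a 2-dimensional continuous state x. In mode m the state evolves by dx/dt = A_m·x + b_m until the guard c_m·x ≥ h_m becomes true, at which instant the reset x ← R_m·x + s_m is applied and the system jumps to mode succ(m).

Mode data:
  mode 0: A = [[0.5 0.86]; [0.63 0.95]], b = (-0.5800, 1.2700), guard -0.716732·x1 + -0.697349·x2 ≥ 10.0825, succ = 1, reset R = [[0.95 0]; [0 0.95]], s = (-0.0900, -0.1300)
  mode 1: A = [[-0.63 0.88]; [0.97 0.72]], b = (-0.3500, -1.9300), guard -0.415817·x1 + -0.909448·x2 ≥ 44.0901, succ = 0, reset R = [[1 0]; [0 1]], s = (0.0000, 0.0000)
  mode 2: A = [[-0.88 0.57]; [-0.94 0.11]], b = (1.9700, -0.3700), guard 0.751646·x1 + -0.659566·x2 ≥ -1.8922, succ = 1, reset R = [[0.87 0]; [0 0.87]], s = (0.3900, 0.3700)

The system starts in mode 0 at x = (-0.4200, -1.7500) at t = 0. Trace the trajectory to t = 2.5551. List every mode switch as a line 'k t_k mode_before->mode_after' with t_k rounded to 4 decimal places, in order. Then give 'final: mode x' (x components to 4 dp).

Mode 0: guard c·x = 10.0825 hit at Δt = 1.3729 (t = 1.3729), x⁻ = (-7.2577, -6.9989) → reset → x⁺ = (-6.9848, -6.7790), jump to mode 1
Mode 1: flow for 1.1822 to horizon, guard not reached → x = (-19.0792, -38.1517)

1 1.3729 0->1
final: 1 -19.0792 -38.1517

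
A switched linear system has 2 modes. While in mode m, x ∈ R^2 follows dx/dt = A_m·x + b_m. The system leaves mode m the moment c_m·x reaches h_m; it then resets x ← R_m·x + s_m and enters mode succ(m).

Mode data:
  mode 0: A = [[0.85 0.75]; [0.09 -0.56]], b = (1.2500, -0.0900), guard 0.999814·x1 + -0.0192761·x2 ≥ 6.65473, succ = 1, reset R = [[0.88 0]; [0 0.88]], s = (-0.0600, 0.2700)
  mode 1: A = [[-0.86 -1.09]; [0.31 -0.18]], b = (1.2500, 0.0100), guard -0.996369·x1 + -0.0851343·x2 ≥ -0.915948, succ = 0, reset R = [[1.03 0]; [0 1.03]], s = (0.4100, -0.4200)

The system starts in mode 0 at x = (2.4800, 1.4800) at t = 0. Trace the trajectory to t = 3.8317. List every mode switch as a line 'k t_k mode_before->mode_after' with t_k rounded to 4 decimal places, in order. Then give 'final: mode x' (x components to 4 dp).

Mode 0: guard c·x = 6.6547 hit at Δt = 0.7056 (t = 0.7056), x⁻ = (6.6787, 1.1816) → reset → x⁺ = (5.8173, 1.3098), jump to mode 1
Mode 1: guard c·x = -0.9159 hit at Δt = 1.5396 (t = 2.2452), x⁻ = (0.7366, 2.1376) → reset → x⁺ = (1.1687, 1.7817), jump to mode 0
Mode 0: guard c·x = 6.6547 hit at Δt = 1.0309 (t = 3.2761), x⁻ = (6.6791, 1.1995) → reset → x⁺ = (5.8176, 1.3256), jump to mode 1
Mode 1: flow for 0.5556 to horizon, guard not reached → x = (3.3424, 1.9409)

1 0.7056 0->1
2 2.2452 1->0
3 3.2761 0->1
final: 1 3.3424 1.9409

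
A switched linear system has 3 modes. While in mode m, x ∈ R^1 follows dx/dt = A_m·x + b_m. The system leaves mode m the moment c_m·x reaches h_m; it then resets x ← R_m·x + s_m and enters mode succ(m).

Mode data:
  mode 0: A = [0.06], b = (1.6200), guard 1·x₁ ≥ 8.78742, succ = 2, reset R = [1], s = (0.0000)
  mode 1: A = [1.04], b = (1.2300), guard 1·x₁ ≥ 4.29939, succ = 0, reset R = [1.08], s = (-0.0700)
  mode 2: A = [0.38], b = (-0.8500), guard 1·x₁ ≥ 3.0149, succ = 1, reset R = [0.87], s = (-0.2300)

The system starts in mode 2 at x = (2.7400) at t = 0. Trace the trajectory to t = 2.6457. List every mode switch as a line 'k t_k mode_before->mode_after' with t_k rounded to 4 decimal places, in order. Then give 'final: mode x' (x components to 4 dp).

1 1.1471 2->1
2 1.5580 1->0
final: 0 6.7026

Mode 2: guard c·x = 3.0149 hit at Δt = 1.1471 (t = 1.1471), x⁻ = (3.0149) → reset → x⁺ = (2.3930), jump to mode 1
Mode 1: guard c·x = 4.2994 hit at Δt = 0.4109 (t = 1.5580), x⁻ = (4.2994) → reset → x⁺ = (4.5733), jump to mode 0
Mode 0: flow for 1.0877 to horizon, guard not reached → x = (6.7026)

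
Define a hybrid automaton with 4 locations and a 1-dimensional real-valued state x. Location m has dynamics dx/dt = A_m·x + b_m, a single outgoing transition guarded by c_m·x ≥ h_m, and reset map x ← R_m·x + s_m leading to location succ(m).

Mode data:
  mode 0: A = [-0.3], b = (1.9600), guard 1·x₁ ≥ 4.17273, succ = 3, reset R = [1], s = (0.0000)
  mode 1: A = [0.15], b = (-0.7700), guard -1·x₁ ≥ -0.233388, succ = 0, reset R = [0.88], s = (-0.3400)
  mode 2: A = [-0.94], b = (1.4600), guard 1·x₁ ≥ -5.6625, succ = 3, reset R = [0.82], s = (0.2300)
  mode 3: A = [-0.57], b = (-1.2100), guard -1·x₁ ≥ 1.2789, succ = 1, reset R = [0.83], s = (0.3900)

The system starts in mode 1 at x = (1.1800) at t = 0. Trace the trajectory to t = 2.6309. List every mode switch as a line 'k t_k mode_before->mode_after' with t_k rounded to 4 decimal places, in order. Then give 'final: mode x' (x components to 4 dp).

Mode 1: guard c·x = -0.2334 hit at Δt = 1.4311 (t = 1.4311), x⁻ = (0.2334) → reset → x⁺ = (-0.1346), jump to mode 0
Mode 0: flow for 1.1998 to horizon, guard not reached → x = (1.8810)

1 1.4311 1->0
final: 0 1.8810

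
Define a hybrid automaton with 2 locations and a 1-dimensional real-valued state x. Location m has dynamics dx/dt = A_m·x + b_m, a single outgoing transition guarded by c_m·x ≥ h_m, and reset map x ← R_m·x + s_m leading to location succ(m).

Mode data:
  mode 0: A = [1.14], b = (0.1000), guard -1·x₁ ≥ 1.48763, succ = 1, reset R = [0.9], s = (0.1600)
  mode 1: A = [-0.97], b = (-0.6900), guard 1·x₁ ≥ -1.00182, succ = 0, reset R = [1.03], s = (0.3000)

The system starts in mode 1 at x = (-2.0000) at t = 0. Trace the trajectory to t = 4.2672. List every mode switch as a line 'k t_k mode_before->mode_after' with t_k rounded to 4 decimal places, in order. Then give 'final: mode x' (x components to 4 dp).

1 1.5359 1->0
2 2.2168 0->1
3 2.7074 1->0
4 3.3883 0->1
5 3.8790 1->0
final: 0 -1.0905

Mode 1: guard c·x = -1.0018 hit at Δt = 1.5359 (t = 1.5359), x⁻ = (-1.0018) → reset → x⁺ = (-0.7319), jump to mode 0
Mode 0: guard c·x = 1.4876 hit at Δt = 0.6809 (t = 2.2168), x⁻ = (-1.4876) → reset → x⁺ = (-1.1789), jump to mode 1
Mode 1: guard c·x = -1.0018 hit at Δt = 0.4906 (t = 2.7074), x⁻ = (-1.0018) → reset → x⁺ = (-0.7319), jump to mode 0
Mode 0: guard c·x = 1.4876 hit at Δt = 0.6809 (t = 3.3883), x⁻ = (-1.4876) → reset → x⁺ = (-1.1789), jump to mode 1
Mode 1: guard c·x = -1.0018 hit at Δt = 0.4906 (t = 3.8790), x⁻ = (-1.0018) → reset → x⁺ = (-0.7319), jump to mode 0
Mode 0: flow for 0.3882 to horizon, guard not reached → x = (-1.0905)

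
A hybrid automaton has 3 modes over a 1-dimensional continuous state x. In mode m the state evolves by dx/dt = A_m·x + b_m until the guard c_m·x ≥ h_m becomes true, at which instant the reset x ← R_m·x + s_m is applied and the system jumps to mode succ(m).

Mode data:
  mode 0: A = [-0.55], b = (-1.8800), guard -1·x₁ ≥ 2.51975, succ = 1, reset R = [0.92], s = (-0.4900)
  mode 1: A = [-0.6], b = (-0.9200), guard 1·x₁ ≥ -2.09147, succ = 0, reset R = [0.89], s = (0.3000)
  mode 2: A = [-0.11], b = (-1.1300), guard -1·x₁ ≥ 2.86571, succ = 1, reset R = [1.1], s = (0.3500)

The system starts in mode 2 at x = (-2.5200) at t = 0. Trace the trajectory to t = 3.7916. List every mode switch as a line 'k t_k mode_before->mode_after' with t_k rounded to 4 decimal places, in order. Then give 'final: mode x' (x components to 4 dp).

1 0.4147 2->1
2 1.7836 1->0
3 3.1035 0->1
final: 1 -2.3770

Mode 2: guard c·x = 2.8657 hit at Δt = 0.4147 (t = 0.4147), x⁻ = (-2.8657) → reset → x⁺ = (-2.8023), jump to mode 1
Mode 1: guard c·x = -2.0915 hit at Δt = 1.3689 (t = 1.7836), x⁻ = (-2.0915) → reset → x⁺ = (-1.5614), jump to mode 0
Mode 0: guard c·x = 2.5198 hit at Δt = 1.3199 (t = 3.1035), x⁻ = (-2.5197) → reset → x⁺ = (-2.8082), jump to mode 1
Mode 1: flow for 0.6881 to horizon, guard not reached → x = (-2.3770)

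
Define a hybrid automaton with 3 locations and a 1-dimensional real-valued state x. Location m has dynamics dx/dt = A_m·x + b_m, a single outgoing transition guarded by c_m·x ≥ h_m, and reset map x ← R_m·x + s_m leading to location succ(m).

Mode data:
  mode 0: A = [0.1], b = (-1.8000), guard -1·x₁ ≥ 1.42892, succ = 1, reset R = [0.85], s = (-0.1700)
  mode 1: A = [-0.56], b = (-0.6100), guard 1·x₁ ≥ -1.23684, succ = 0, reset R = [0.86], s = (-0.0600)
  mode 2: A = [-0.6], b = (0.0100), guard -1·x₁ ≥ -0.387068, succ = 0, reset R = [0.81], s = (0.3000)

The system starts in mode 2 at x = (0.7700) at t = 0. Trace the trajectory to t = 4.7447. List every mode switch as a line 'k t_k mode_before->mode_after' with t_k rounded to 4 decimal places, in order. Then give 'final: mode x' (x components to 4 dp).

Mode 2: guard c·x = -0.3871 hit at Δt = 1.1832 (t = 1.1832), x⁻ = (0.3871) → reset → x⁺ = (0.6135), jump to mode 0
Mode 0: guard c·x = 1.4289 hit at Δt = 1.1107 (t = 2.2939), x⁻ = (-1.4289) → reset → x⁺ = (-1.3846), jump to mode 1
Mode 1: guard c·x = -1.2368 hit at Δt = 1.2389 (t = 3.5328), x⁻ = (-1.2368) → reset → x⁺ = (-1.1237), jump to mode 0
Mode 0: guard c·x = 1.4289 hit at Δt = 0.1584 (t = 3.6912), x⁻ = (-1.4289) → reset → x⁺ = (-1.3846), jump to mode 1
Mode 1: flow for 1.0535 to horizon, guard not reached → x = (-1.2530)

1 1.1832 2->0
2 2.2939 0->1
3 3.5328 1->0
4 3.6912 0->1
final: 1 -1.2530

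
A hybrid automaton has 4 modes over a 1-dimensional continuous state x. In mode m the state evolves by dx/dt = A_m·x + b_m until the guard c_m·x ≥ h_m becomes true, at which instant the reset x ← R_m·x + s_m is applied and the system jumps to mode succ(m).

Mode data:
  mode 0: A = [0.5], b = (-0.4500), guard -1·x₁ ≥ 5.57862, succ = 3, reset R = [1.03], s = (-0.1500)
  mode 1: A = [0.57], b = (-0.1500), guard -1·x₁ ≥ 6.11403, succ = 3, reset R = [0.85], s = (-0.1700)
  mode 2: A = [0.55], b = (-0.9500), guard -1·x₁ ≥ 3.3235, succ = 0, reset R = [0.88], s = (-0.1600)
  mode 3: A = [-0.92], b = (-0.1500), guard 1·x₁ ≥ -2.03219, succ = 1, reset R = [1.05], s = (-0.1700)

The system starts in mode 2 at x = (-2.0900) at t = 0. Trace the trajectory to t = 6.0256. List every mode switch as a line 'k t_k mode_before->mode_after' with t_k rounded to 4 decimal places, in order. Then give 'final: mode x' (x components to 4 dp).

Mode 2: guard c·x = 3.3235 hit at Δt = 0.5091 (t = 0.5091), x⁻ = (-3.3235) → reset → x⁺ = (-3.0847), jump to mode 0
Mode 0: guard c·x = 5.5786 hit at Δt = 0.9721 (t = 1.4812), x⁻ = (-5.5786) → reset → x⁺ = (-5.8960), jump to mode 3
Mode 3: guard c·x = -2.0322 hit at Δt = 1.2182 (t = 2.6994), x⁻ = (-2.0322) → reset → x⁺ = (-2.3038), jump to mode 1
Mode 1: guard c·x = 6.1140 hit at Δt = 1.5965 (t = 4.2959), x⁻ = (-6.1140) → reset → x⁺ = (-5.3669), jump to mode 3
Mode 3: guard c·x = -2.0322 hit at Δt = 1.1130 (t = 5.4089), x⁻ = (-2.0322) → reset → x⁺ = (-2.3038), jump to mode 1
Mode 1: flow for 0.6167 to horizon, guard not reached → x = (-3.3851)

1 0.5091 2->0
2 1.4812 0->3
3 2.6994 3->1
4 4.2959 1->3
5 5.4089 3->1
final: 1 -3.3851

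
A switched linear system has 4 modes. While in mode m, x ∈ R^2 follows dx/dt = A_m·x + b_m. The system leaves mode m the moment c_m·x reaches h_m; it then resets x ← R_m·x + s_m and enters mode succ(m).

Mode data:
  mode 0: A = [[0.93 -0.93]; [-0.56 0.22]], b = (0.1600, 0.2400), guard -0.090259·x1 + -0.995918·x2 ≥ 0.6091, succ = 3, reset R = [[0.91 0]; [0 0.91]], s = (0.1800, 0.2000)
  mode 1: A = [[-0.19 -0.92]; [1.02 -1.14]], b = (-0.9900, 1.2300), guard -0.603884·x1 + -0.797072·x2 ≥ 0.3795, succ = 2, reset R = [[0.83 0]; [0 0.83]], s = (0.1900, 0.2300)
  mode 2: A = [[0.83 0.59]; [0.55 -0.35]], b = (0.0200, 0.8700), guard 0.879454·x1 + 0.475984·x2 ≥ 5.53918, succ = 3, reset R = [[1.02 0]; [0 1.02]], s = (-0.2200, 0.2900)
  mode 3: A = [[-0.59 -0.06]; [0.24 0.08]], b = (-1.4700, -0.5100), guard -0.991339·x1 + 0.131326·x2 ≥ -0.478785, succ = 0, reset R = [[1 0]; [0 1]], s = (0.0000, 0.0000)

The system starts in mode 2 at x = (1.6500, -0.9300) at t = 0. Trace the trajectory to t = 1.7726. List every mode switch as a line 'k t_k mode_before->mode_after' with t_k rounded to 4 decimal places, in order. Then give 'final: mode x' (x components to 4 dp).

Mode 2: guard c·x = 5.5392 hit at Δt = 1.2952 (t = 1.2952), x⁻ = (5.1814, 2.0638) → reset → x⁺ = (5.0651, 2.3951), jump to mode 3
Mode 3: flow for 0.4774 to horizon, guard not reached → x = (3.1457, 2.7152)

1 1.2952 2->3
final: 3 3.1457 2.7152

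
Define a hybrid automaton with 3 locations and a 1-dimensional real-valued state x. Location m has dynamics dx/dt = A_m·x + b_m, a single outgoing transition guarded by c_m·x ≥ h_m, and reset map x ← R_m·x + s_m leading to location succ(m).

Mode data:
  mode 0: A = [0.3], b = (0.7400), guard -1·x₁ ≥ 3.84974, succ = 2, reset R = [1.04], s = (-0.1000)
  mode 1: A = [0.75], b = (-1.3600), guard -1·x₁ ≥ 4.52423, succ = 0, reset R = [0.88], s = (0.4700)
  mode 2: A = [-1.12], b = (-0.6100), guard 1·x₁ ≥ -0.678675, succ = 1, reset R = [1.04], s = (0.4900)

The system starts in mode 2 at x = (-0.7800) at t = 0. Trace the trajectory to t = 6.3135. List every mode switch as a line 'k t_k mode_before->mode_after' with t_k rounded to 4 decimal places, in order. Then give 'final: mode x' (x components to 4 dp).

1 0.5027 2->1
2 2.0212 1->0
3 2.9566 0->2
4 5.8844 2->1
final: 1 -0.9861

Mode 2: guard c·x = -0.6787 hit at Δt = 0.5027 (t = 0.5027), x⁻ = (-0.6787) → reset → x⁺ = (-0.2158), jump to mode 1
Mode 1: guard c·x = 4.5242 hit at Δt = 1.5185 (t = 2.0212), x⁻ = (-4.5242) → reset → x⁺ = (-3.5113), jump to mode 0
Mode 0: guard c·x = 3.8497 hit at Δt = 0.9354 (t = 2.9566), x⁻ = (-3.8497) → reset → x⁺ = (-4.1037), jump to mode 2
Mode 2: guard c·x = -0.6787 hit at Δt = 2.9278 (t = 5.8844), x⁻ = (-0.6787) → reset → x⁺ = (-0.2158), jump to mode 1
Mode 1: flow for 0.4291 to horizon, guard not reached → x = (-0.9861)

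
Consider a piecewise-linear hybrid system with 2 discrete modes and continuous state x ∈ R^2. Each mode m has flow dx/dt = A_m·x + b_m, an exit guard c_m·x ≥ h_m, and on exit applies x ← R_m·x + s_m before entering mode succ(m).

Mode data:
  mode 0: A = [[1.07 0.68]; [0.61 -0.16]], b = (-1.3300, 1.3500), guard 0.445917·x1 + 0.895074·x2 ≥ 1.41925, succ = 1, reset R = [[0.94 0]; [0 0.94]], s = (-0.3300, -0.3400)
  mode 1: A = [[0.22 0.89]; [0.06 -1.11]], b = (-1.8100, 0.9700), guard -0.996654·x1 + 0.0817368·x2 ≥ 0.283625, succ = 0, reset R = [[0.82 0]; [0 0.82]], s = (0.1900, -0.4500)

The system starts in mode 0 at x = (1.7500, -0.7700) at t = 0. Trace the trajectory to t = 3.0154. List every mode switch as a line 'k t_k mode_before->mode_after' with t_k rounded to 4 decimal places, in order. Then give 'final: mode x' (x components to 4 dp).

Mode 0: guard c·x = 1.4192 hit at Δt = 0.5331 (t = 0.5331), x⁻ = (2.0585, 0.5601) → reset → x⁺ = (1.6050, 0.1865), jump to mode 1
Mode 1: guard c·x = 0.2836 hit at Δt = 1.5921 (t = 2.1252), x⁻ = (-0.2210, 0.7756) → reset → x⁺ = (0.0088, 0.1860), jump to mode 0
Mode 0: flow for 0.8902 to horizon, guard not reached → x = (-1.3660, 0.9642)

1 0.5331 0->1
2 2.1252 1->0
final: 0 -1.3660 0.9642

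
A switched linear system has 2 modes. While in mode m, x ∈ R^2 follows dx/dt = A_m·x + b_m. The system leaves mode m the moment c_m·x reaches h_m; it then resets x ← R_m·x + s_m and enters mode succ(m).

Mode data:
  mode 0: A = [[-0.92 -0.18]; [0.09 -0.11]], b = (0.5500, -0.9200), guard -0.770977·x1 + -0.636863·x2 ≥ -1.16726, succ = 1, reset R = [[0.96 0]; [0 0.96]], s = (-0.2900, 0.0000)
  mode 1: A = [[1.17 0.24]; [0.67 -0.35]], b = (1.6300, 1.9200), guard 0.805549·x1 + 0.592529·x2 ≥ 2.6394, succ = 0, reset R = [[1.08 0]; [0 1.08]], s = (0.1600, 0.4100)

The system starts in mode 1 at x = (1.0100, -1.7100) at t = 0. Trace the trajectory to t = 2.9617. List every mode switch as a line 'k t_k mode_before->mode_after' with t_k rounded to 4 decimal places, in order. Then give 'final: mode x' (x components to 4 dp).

Mode 1: guard c·x = 2.6394 hit at Δt = 0.5647 (t = 0.5647), x⁻ = (3.0928, 0.2498) → reset → x⁺ = (3.5002, 0.6798), jump to mode 0
Mode 0: guard c·x = -1.1673 hit at Δt = 1.1034 (t = 1.6681), x⁻ = (1.6229, -0.1319) → reset → x⁺ = (1.2680, -0.1266), jump to mode 1
Mode 1: guard c·x = 2.6394 hit at Δt = 0.3406 (t = 2.0087), x⁻ = (2.6053, 0.9125) → reset → x⁺ = (2.9737, 1.3955), jump to mode 0
Mode 0: flow for 0.9530 to horizon, guard not reached → x = (1.4790, 0.5948)

1 0.5647 1->0
2 1.6681 0->1
3 2.0087 1->0
final: 0 1.4790 0.5948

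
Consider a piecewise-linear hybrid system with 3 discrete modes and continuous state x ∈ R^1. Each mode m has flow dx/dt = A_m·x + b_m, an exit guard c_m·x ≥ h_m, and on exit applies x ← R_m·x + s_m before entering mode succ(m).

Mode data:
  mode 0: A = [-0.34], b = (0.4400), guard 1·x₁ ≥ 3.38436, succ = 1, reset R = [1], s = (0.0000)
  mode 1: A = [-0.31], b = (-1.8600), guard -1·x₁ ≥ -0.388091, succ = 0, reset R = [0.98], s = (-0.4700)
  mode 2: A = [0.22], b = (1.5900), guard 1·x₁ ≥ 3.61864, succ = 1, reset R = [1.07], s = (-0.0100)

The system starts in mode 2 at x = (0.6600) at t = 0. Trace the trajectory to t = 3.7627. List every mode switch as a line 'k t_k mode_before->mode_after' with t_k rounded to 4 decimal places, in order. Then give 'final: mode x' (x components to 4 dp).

1 1.4479 2->1
2 2.8487 1->0
final: 0 0.2800

Mode 2: guard c·x = 3.6186 hit at Δt = 1.4479 (t = 1.4479), x⁻ = (3.6186) → reset → x⁺ = (3.8619), jump to mode 1
Mode 1: guard c·x = -0.3881 hit at Δt = 1.4008 (t = 2.8487), x⁻ = (0.3881) → reset → x⁺ = (-0.0897), jump to mode 0
Mode 0: flow for 0.9140 to horizon, guard not reached → x = (0.2800)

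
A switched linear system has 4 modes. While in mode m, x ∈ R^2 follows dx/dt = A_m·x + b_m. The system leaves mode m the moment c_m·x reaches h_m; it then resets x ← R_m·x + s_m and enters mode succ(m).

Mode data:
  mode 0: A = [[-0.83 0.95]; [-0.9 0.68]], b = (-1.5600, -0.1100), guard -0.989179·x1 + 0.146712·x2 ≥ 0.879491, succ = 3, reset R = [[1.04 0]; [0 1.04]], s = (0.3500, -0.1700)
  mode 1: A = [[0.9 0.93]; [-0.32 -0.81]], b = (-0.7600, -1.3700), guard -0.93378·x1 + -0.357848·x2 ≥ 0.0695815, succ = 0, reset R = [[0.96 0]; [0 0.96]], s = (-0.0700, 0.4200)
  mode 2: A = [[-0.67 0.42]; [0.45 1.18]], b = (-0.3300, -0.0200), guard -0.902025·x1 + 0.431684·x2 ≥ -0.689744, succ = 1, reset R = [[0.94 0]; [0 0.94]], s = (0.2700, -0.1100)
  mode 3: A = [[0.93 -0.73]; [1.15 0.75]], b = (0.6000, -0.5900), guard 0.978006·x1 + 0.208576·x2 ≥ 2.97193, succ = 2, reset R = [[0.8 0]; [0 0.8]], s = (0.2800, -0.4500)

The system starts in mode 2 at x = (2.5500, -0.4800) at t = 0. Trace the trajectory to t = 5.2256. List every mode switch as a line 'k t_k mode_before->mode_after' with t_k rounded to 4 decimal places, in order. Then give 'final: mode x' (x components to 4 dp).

1 1.2241 2->1
2 2.2167 1->0
3 2.8663 0->3
4 4.2596 3->2
final: 2 -0.0279 -7.6498

Mode 2: guard c·x = -0.6897 hit at Δt = 1.2241 (t = 1.2241), x⁻ = (0.7909, 0.0548) → reset → x⁺ = (1.0134, -0.0585), jump to mode 1
Mode 1: guard c·x = 0.0696 hit at Δt = 0.9926 (t = 2.2167), x⁻ = (0.3582, -1.1290) → reset → x⁺ = (0.2738, -0.6639), jump to mode 0
Mode 0: guard c·x = 0.8795 hit at Δt = 0.6496 (t = 2.8663), x⁻ = (-1.0151, -0.8492) → reset → x⁺ = (-0.7057, -1.0532), jump to mode 3
Mode 3: guard c·x = 2.9719 hit at Δt = 1.3933 (t = 4.2596), x⁻ = (3.6985, -3.0935) → reset → x⁺ = (3.2388, -2.9248), jump to mode 2
Mode 2: flow for 0.9660 to horizon, guard not reached → x = (-0.0279, -7.6498)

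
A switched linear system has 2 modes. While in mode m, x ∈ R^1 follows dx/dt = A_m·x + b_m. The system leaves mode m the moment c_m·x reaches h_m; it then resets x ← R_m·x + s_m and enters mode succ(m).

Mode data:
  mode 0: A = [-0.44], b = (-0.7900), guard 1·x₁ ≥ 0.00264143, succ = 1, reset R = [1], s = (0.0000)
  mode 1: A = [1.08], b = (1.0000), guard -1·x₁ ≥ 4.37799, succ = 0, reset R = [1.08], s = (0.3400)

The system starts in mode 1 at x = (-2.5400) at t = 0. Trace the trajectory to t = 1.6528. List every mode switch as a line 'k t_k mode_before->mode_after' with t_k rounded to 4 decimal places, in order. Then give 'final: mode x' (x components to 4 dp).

Mode 1: guard c·x = 4.3780 hit at Δt = 0.7039 (t = 0.7039), x⁻ = (-4.3780) → reset → x⁺ = (-4.3882), jump to mode 0
Mode 0: flow for 0.9489 to horizon, guard not reached → x = (-3.5033)

1 0.7039 1->0
final: 0 -3.5033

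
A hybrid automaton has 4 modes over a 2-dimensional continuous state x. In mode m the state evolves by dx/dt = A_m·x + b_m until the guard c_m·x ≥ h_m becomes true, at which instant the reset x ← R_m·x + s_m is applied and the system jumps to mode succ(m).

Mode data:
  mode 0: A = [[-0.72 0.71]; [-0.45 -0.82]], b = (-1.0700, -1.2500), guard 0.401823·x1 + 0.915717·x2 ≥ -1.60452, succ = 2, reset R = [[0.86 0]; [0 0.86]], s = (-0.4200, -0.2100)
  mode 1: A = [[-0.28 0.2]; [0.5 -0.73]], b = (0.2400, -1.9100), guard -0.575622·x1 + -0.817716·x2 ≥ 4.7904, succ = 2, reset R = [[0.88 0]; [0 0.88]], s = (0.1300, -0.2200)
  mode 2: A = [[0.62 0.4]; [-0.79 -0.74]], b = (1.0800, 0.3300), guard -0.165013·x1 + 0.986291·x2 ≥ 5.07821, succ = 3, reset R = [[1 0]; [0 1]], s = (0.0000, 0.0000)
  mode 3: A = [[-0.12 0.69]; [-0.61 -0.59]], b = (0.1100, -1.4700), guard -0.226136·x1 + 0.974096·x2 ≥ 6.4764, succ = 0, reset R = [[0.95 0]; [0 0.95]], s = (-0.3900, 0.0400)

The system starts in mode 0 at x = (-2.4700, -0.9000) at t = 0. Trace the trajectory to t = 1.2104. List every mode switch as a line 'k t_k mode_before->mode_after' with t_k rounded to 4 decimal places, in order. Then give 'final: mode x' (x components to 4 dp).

Mode 0: guard c·x = -1.6045 hit at Δt = 0.4169 (t = 0.4169), x⁻ = (-2.4154, -0.6923) → reset → x⁺ = (-2.4972, -0.8054), jump to mode 2
Mode 2: flow for 0.7935 to horizon, guard not reached → x = (-2.9279, 1.0613)

1 0.4169 0->2
final: 2 -2.9279 1.0613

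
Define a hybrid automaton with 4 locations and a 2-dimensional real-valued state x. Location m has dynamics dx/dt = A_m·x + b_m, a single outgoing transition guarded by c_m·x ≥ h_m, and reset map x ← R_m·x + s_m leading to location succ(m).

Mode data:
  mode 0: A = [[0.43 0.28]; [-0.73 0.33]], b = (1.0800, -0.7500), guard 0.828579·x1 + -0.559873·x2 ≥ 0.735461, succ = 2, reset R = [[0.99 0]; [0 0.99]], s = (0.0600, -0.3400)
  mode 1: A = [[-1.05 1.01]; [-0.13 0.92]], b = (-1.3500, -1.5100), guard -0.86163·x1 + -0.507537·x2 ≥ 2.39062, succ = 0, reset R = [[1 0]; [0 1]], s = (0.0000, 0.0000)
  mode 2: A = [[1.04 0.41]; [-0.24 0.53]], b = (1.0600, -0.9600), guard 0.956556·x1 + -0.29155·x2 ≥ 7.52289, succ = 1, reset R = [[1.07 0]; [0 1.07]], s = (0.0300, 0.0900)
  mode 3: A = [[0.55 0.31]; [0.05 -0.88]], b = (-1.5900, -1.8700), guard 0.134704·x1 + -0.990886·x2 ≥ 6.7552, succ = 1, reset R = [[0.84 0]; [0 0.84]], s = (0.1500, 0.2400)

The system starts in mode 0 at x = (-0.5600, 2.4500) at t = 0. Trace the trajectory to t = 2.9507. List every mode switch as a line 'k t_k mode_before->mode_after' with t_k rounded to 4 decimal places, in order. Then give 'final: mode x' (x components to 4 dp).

Mode 0: guard c·x = 0.7355 hit at Δt = 1.3217 (t = 1.3217), x⁻ = (2.1350, 1.8460) → reset → x⁺ = (2.1736, 1.4876), jump to mode 2
Mode 2: guard c·x = 7.5229 hit at Δt = 0.9130 (t = 2.2347), x⁻ = (7.8787, 0.0464) → reset → x⁺ = (8.4602, 0.1397), jump to mode 1
Mode 1: flow for 0.7160 to horizon, guard not reached → x = (2.8031, -2.0134)

1 1.3217 0->2
2 2.2347 2->1
final: 1 2.8031 -2.0134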